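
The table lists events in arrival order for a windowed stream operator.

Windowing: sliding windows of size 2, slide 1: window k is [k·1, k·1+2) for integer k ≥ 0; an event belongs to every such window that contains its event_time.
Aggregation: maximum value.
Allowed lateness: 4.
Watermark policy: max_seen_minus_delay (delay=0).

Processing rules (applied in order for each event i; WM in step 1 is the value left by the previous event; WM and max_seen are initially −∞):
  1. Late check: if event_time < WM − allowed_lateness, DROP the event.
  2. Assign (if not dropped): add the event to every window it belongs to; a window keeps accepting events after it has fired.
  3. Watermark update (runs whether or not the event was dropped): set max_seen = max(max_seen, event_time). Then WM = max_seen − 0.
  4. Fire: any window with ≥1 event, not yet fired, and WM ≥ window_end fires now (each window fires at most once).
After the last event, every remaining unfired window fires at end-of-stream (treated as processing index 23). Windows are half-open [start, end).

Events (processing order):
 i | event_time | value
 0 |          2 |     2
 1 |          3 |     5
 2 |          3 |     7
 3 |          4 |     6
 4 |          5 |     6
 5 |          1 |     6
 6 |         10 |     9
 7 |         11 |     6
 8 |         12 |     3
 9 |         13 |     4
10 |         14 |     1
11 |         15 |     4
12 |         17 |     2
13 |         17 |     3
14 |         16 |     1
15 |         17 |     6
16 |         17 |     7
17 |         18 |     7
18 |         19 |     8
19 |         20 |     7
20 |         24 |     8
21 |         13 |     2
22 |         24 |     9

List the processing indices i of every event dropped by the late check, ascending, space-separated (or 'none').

i=0 t=2 v=2: → [2,4),[1,3); WM=2
i=1 t=3 v=5: → [3,5),[2,4); WM=3; [1,3) fires=2
i=2 t=3 v=7: → [3,5),[2,4); WM=3
i=3 t=4 v=6: → [4,6),[3,5); WM=4; [2,4) fires=7
i=4 t=5 v=6: → [5,7),[4,6); WM=5; [3,5) fires=7
i=5 t=1 v=6: → [1,3),[0,2); WM=5; [0,2) fires=6
i=6 t=10 v=9: → [10,12),[9,11); WM=10; [4,6) fires=6 [5,7) fires=6
i=7 t=11 v=6: → [11,13),[10,12); WM=11; [9,11) fires=9
i=8 t=12 v=3: → [12,14),[11,13); WM=12; [10,12) fires=9
i=9 t=13 v=4: → [13,15),[12,14); WM=13; [11,13) fires=6
i=10 t=14 v=1: → [14,16),[13,15); WM=14; [12,14) fires=4
i=11 t=15 v=4: → [15,17),[14,16); WM=15; [13,15) fires=4
i=12 t=17 v=2: → [17,19),[16,18); WM=17; [14,16) fires=4 [15,17) fires=4
i=13 t=17 v=3: → [17,19),[16,18); WM=17
i=14 t=16 v=1: → [16,18),[15,17); WM=17
i=15 t=17 v=6: → [17,19),[16,18); WM=17
i=16 t=17 v=7: → [17,19),[16,18); WM=17
i=17 t=18 v=7: → [18,20),[17,19); WM=18; [16,18) fires=7
i=18 t=19 v=8: → [19,21),[18,20); WM=19; [17,19) fires=7
i=19 t=20 v=7: → [20,22),[19,21); WM=20; [18,20) fires=8
i=20 t=24 v=8: → [24,26),[23,25); WM=24; [19,21) fires=8 [20,22) fires=7
i=21 t=13 v=2: DROP (t<24-4); WM=24
i=22 t=24 v=9: → [24,26),[23,25); WM=24

21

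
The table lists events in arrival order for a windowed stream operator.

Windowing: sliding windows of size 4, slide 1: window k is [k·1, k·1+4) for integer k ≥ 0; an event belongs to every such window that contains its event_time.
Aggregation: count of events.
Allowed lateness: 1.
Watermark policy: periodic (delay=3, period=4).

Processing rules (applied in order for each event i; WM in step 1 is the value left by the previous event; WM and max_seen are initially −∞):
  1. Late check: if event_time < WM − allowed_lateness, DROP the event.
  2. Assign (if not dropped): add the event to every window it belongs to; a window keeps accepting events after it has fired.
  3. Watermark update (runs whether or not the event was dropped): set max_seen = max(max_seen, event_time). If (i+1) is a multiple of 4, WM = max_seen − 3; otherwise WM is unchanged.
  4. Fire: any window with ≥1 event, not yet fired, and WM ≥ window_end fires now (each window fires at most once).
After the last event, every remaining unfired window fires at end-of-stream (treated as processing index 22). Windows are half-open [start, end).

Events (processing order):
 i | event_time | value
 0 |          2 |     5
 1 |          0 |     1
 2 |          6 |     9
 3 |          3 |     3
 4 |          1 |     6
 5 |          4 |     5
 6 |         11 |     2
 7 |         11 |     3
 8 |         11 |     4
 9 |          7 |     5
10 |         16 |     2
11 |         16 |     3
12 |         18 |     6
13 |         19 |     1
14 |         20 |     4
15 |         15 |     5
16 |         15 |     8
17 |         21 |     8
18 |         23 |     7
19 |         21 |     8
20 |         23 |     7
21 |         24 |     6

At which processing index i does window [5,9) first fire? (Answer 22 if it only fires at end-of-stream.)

i=0 t=2 v=5: → [2,6),[1,5),[0,4); WM=−∞
i=1 t=0 v=1: → [0,4); WM=−∞
i=2 t=6 v=9: → [6,10),[5,9),[4,8),[3,7); WM=−∞
i=3 t=3 v=3: → [3,7),[2,6),[1,5),[0,4); WM=3
i=4 t=1 v=6: DROP (t<3-1); WM=3
i=5 t=4 v=5: → [4,8),[3,7),[2,6),[1,5); WM=3
i=6 t=11 v=2: → [11,15),[10,14),[9,13),[8,12); WM=3
i=7 t=11 v=3: → [11,15),[10,14),[9,13),[8,12); WM=8; [0,4) fires=3 [1,5) fires=3 [2,6) fires=3 [3,7) fires=3 [4,8) fires=2
i=8 t=11 v=4: → [11,15),[10,14),[9,13),[8,12); WM=8
i=9 t=7 v=5: → [7,11),[6,10),[5,9),[4,8); WM=8
i=10 t=16 v=2: → [16,20),[15,19),[14,18),[13,17); WM=8
i=11 t=16 v=3: → [16,20),[15,19),[14,18),[13,17); WM=13; [5,9) fires=2 [6,10) fires=2 [7,11) fires=1 [8,12) fires=3 [9,13) fires=3
i=12 t=18 v=6: → [18,22),[17,21),[16,20),[15,19); WM=13
i=13 t=19 v=1: → [19,23),[18,22),[17,21),[16,20); WM=13
i=14 t=20 v=4: → [20,24),[19,23),[18,22),[17,21); WM=13
i=15 t=15 v=5: → [15,19),[14,18),[13,17),[12,16); WM=17; [10,14) fires=3 [11,15) fires=3 [12,16) fires=1 [13,17) fires=3
i=16 t=15 v=8: DROP (t<17-1); WM=17
i=17 t=21 v=8: → [21,25),[20,24),[19,23),[18,22); WM=17
i=18 t=23 v=7: → [23,27),[22,26),[21,25),[20,24); WM=17
i=19 t=21 v=8: → [21,25),[20,24),[19,23),[18,22); WM=20; [14,18) fires=3 [15,19) fires=4 [16,20) fires=4
i=20 t=23 v=7: → [23,27),[22,26),[21,25),[20,24); WM=20
i=21 t=24 v=6: → [24,28),[23,27),[22,26),[21,25); WM=20

11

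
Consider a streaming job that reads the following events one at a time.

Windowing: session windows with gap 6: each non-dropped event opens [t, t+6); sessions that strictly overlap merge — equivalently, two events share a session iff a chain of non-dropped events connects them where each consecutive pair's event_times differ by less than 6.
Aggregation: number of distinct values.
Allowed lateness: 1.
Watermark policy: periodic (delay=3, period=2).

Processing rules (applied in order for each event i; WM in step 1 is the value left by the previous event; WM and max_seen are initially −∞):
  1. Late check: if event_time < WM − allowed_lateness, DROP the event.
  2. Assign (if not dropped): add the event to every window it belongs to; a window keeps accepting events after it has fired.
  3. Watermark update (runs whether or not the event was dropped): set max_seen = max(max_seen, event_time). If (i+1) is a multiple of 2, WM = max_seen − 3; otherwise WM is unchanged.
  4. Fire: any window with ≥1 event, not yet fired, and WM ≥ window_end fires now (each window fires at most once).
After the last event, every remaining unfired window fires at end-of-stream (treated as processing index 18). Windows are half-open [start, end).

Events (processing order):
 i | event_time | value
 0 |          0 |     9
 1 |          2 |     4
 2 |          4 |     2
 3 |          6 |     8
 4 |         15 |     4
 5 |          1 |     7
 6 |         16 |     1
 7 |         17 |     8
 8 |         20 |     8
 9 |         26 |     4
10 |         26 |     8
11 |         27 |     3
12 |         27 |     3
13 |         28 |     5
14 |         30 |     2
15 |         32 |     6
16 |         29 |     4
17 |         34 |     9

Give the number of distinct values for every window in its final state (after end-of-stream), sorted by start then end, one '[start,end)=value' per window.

[0,12)=4 [15,26)=3 [26,40)=7

i=0 t=0 v=9: → [0,6); WM=−∞
i=1 t=2 v=4: → [0,8); WM=-1
i=2 t=4 v=2: → [0,10); WM=-1
i=3 t=6 v=8: → [0,12); WM=3
i=4 t=15 v=4: → [15,21); WM=3
i=5 t=1 v=7: DROP (t<3-1); WM=12
i=6 t=16 v=1: → [15,22); WM=12
i=7 t=17 v=8: → [15,23); WM=14
i=8 t=20 v=8: → [15,26); WM=14
i=9 t=26 v=4: → [26,32); WM=23
i=10 t=26 v=8: → [26,32); WM=23
i=11 t=27 v=3: → [26,33); WM=24
i=12 t=27 v=3: → [26,33); WM=24
i=13 t=28 v=5: → [26,34); WM=25
i=14 t=30 v=2: → [26,36); WM=25
i=15 t=32 v=6: → [26,38); WM=29
i=16 t=29 v=4: → [26,38); WM=29
i=17 t=34 v=9: → [26,40); WM=31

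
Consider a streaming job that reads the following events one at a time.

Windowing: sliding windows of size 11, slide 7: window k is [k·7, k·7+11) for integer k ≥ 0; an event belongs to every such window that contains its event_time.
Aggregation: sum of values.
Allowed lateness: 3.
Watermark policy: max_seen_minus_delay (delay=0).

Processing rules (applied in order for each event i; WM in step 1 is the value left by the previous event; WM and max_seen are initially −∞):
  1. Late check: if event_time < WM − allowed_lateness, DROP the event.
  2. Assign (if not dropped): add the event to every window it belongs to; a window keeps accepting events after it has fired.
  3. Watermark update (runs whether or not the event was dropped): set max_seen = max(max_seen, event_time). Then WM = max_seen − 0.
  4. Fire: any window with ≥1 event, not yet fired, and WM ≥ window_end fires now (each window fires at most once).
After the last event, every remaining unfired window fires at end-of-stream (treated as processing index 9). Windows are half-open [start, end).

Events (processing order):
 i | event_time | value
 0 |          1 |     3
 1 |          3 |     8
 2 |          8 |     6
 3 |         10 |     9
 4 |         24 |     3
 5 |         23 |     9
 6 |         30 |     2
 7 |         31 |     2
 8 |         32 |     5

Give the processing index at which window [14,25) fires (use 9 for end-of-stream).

6

i=0 t=1 v=3: → [0,11); WM=1
i=1 t=3 v=8: → [0,11); WM=3
i=2 t=8 v=6: → [7,18),[0,11); WM=8
i=3 t=10 v=9: → [7,18),[0,11); WM=10
i=4 t=24 v=3: → [21,32),[14,25); WM=24; [0,11) fires=26 [7,18) fires=15
i=5 t=23 v=9: → [21,32),[14,25); WM=24
i=6 t=30 v=2: → [28,39),[21,32); WM=30; [14,25) fires=12
i=7 t=31 v=2: → [28,39),[21,32); WM=31
i=8 t=32 v=5: → [28,39); WM=32; [21,32) fires=16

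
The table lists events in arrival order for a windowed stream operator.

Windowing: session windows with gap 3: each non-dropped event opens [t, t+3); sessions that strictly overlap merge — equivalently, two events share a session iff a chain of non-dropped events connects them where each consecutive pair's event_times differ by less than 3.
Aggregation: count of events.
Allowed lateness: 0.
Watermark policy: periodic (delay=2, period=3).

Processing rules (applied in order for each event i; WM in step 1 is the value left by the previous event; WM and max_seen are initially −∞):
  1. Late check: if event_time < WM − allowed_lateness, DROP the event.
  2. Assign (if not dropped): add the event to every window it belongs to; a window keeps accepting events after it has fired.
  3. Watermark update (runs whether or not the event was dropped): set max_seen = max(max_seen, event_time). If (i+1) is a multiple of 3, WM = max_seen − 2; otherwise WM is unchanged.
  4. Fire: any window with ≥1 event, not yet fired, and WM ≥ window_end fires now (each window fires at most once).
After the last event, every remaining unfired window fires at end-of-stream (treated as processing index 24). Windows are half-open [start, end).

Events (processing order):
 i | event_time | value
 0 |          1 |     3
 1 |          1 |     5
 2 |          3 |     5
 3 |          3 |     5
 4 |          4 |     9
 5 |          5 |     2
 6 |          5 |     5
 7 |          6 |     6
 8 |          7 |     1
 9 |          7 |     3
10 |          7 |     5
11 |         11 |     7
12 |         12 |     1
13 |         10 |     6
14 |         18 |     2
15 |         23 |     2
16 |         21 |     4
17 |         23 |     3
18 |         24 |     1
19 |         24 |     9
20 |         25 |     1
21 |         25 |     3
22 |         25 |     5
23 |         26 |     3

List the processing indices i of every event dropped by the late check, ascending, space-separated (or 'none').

i=0 t=1 v=3: → [1,4); WM=−∞
i=1 t=1 v=5: → [1,4); WM=−∞
i=2 t=3 v=5: → [1,6); WM=1
i=3 t=3 v=5: → [1,6); WM=1
i=4 t=4 v=9: → [1,7); WM=1
i=5 t=5 v=2: → [1,8); WM=3
i=6 t=5 v=5: → [1,8); WM=3
i=7 t=6 v=6: → [1,9); WM=3
i=8 t=7 v=1: → [1,10); WM=5
i=9 t=7 v=3: → [1,10); WM=5
i=10 t=7 v=5: → [1,10); WM=5
i=11 t=11 v=7: → [11,14); WM=9
i=12 t=12 v=1: → [11,15); WM=9
i=13 t=10 v=6: → [10,15); WM=9
i=14 t=18 v=2: → [18,21); WM=16
i=15 t=23 v=2: → [23,26); WM=16
i=16 t=21 v=4: → [21,26); WM=16
i=17 t=23 v=3: → [21,26); WM=21
i=18 t=24 v=1: → [21,27); WM=21
i=19 t=24 v=9: → [21,27); WM=21
i=20 t=25 v=1: → [21,28); WM=23
i=21 t=25 v=3: → [21,28); WM=23
i=22 t=25 v=5: → [21,28); WM=23
i=23 t=26 v=3: → [21,29); WM=24

none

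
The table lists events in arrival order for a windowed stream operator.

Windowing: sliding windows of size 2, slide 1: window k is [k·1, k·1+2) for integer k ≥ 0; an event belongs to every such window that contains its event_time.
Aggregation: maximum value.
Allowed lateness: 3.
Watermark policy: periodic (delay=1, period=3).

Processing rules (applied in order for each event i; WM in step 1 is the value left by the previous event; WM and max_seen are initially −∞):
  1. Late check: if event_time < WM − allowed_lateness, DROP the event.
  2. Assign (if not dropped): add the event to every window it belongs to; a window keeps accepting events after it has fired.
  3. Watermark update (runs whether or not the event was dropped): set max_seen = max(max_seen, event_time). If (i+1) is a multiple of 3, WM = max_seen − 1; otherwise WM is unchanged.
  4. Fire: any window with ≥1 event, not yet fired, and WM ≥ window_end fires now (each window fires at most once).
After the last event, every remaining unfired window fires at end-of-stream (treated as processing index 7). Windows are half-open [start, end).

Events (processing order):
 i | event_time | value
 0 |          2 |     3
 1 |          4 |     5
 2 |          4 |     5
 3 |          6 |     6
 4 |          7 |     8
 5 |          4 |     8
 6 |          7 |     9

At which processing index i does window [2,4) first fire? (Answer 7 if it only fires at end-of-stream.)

i=0 t=2 v=3: → [2,4),[1,3); WM=−∞
i=1 t=4 v=5: → [4,6),[3,5); WM=−∞
i=2 t=4 v=5: → [4,6),[3,5); WM=3; [1,3) fires=3
i=3 t=6 v=6: → [6,8),[5,7); WM=3
i=4 t=7 v=8: → [7,9),[6,8); WM=3
i=5 t=4 v=8: → [4,6),[3,5); WM=6; [2,4) fires=3 [3,5) fires=8 [4,6) fires=8
i=6 t=7 v=9: → [7,9),[6,8); WM=6

5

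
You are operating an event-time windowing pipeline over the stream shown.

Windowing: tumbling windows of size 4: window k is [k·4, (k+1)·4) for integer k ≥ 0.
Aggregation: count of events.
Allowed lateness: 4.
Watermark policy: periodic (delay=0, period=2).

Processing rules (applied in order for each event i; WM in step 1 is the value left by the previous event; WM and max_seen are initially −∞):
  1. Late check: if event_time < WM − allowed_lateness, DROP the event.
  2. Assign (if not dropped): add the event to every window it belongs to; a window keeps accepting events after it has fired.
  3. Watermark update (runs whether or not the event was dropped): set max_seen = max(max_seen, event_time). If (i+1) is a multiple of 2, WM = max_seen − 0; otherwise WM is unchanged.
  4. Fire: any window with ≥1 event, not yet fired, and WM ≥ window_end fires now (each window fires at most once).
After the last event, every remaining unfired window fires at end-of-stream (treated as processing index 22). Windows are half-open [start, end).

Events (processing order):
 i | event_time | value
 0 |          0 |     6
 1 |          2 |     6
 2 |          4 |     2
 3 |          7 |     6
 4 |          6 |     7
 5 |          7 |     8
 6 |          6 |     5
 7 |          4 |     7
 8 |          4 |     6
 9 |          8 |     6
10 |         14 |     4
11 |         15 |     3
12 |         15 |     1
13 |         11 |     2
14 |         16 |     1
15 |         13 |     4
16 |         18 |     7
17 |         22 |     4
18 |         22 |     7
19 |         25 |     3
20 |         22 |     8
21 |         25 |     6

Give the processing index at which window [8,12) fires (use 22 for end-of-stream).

11

i=0 t=0 v=6: → [0,4); WM=−∞
i=1 t=2 v=6: → [0,4); WM=2
i=2 t=4 v=2: → [4,8); WM=2
i=3 t=7 v=6: → [4,8); WM=7; [0,4) fires=2
i=4 t=6 v=7: → [4,8); WM=7
i=5 t=7 v=8: → [4,8); WM=7
i=6 t=6 v=5: → [4,8); WM=7
i=7 t=4 v=7: → [4,8); WM=7
i=8 t=4 v=6: → [4,8); WM=7
i=9 t=8 v=6: → [8,12); WM=8; [4,8) fires=7
i=10 t=14 v=4: → [12,16); WM=8
i=11 t=15 v=3: → [12,16); WM=15; [8,12) fires=1
i=12 t=15 v=1: → [12,16); WM=15
i=13 t=11 v=2: → [8,12); WM=15
i=14 t=16 v=1: → [16,20); WM=15
i=15 t=13 v=4: → [12,16); WM=16; [12,16) fires=4
i=16 t=18 v=7: → [16,20); WM=16
i=17 t=22 v=4: → [20,24); WM=22; [16,20) fires=2
i=18 t=22 v=7: → [20,24); WM=22
i=19 t=25 v=3: → [24,28); WM=25; [20,24) fires=2
i=20 t=22 v=8: → [20,24); WM=25
i=21 t=25 v=6: → [24,28); WM=25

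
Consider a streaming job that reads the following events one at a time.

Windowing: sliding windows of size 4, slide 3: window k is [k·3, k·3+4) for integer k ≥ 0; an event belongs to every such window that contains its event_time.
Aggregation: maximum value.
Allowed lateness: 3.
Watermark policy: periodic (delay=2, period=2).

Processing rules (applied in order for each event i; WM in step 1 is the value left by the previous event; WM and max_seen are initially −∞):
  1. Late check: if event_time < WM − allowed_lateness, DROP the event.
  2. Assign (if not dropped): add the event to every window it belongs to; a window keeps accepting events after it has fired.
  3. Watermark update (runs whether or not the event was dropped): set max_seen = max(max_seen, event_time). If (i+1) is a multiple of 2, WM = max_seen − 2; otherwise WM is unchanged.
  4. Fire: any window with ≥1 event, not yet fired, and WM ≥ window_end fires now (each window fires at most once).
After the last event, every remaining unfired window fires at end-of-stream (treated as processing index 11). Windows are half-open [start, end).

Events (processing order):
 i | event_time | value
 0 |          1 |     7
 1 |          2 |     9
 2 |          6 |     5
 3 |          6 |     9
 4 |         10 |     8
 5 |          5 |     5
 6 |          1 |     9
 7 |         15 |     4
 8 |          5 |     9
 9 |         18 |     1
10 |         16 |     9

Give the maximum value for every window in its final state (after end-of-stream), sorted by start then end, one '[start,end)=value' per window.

[0,4)=9 [3,7)=9 [6,10)=9 [9,13)=8 [12,16)=4 [15,19)=9 [18,22)=1

i=0 t=1 v=7: → [0,4); WM=−∞
i=1 t=2 v=9: → [0,4); WM=0
i=2 t=6 v=5: → [6,10),[3,7); WM=0
i=3 t=6 v=9: → [6,10),[3,7); WM=4; [0,4) fires=9
i=4 t=10 v=8: → [9,13); WM=4
i=5 t=5 v=5: → [3,7); WM=8; [3,7) fires=9
i=6 t=1 v=9: DROP (t<8-3); WM=8
i=7 t=15 v=4: → [15,19),[12,16); WM=13; [6,10) fires=9 [9,13) fires=8
i=8 t=5 v=9: DROP (t<13-3); WM=13
i=9 t=18 v=1: → [18,22),[15,19); WM=16; [12,16) fires=4
i=10 t=16 v=9: → [15,19); WM=16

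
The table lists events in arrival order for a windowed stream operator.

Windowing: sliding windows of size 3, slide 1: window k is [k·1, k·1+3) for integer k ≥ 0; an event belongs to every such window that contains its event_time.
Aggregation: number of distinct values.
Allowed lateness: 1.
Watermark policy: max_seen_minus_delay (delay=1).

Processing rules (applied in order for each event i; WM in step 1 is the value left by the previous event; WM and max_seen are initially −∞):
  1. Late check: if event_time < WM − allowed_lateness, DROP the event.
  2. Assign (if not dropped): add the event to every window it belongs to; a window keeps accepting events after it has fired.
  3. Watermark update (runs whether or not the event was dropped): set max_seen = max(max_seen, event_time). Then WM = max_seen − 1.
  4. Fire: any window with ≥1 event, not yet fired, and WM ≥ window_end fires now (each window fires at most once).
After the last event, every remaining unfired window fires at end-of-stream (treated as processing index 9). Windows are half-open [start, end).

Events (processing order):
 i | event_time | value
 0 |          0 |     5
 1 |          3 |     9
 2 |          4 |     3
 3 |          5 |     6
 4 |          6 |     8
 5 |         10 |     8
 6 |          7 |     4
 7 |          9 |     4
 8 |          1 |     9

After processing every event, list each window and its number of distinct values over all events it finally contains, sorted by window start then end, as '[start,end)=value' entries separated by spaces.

[0,3)=1 [1,4)=1 [2,5)=2 [3,6)=3 [4,7)=3 [5,8)=2 [6,9)=1 [7,10)=1 [8,11)=2 [9,12)=2 [10,13)=1

i=0 t=0 v=5: → [0,3); WM=-1
i=1 t=3 v=9: → [3,6),[2,5),[1,4); WM=2
i=2 t=4 v=3: → [4,7),[3,6),[2,5); WM=3; [0,3) fires=1
i=3 t=5 v=6: → [5,8),[4,7),[3,6); WM=4; [1,4) fires=1
i=4 t=6 v=8: → [6,9),[5,8),[4,7); WM=5; [2,5) fires=2
i=5 t=10 v=8: → [10,13),[9,12),[8,11); WM=9; [3,6) fires=3 [4,7) fires=3 [5,8) fires=2 [6,9) fires=1
i=6 t=7 v=4: DROP (t<9-1); WM=9
i=7 t=9 v=4: → [9,12),[8,11),[7,10); WM=9
i=8 t=1 v=9: DROP (t<9-1); WM=9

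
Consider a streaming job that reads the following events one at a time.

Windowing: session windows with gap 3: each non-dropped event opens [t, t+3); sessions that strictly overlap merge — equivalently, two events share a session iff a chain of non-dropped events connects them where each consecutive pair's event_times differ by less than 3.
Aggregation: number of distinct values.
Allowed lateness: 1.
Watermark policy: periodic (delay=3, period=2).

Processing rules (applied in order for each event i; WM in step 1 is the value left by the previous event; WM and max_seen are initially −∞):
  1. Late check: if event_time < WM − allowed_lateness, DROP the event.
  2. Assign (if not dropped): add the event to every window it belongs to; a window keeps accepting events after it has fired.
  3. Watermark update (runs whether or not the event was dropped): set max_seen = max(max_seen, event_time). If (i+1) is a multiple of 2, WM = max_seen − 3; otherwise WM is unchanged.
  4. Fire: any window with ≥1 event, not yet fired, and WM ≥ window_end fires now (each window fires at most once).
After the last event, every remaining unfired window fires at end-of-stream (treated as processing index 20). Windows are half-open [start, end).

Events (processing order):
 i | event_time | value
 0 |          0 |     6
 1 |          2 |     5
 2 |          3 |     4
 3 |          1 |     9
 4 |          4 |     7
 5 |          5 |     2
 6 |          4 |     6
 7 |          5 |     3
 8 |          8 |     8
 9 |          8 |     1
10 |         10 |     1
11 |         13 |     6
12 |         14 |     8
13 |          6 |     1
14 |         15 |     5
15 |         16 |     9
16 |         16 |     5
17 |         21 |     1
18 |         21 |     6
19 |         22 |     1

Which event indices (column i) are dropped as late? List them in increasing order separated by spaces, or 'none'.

i=0 t=0 v=6: → [0,3); WM=−∞
i=1 t=2 v=5: → [0,5); WM=-1
i=2 t=3 v=4: → [0,6); WM=-1
i=3 t=1 v=9: → [0,6); WM=0
i=4 t=4 v=7: → [0,7); WM=0
i=5 t=5 v=2: → [0,8); WM=2
i=6 t=4 v=6: → [0,8); WM=2
i=7 t=5 v=3: → [0,8); WM=2
i=8 t=8 v=8: → [8,11); WM=2
i=9 t=8 v=1: → [8,11); WM=5
i=10 t=10 v=1: → [8,13); WM=5
i=11 t=13 v=6: → [13,16); WM=10
i=12 t=14 v=8: → [13,17); WM=10
i=13 t=6 v=1: DROP (t<10-1); WM=11
i=14 t=15 v=5: → [13,18); WM=11
i=15 t=16 v=9: → [13,19); WM=13
i=16 t=16 v=5: → [13,19); WM=13
i=17 t=21 v=1: → [21,24); WM=18
i=18 t=21 v=6: → [21,24); WM=18
i=19 t=22 v=1: → [21,25); WM=19

13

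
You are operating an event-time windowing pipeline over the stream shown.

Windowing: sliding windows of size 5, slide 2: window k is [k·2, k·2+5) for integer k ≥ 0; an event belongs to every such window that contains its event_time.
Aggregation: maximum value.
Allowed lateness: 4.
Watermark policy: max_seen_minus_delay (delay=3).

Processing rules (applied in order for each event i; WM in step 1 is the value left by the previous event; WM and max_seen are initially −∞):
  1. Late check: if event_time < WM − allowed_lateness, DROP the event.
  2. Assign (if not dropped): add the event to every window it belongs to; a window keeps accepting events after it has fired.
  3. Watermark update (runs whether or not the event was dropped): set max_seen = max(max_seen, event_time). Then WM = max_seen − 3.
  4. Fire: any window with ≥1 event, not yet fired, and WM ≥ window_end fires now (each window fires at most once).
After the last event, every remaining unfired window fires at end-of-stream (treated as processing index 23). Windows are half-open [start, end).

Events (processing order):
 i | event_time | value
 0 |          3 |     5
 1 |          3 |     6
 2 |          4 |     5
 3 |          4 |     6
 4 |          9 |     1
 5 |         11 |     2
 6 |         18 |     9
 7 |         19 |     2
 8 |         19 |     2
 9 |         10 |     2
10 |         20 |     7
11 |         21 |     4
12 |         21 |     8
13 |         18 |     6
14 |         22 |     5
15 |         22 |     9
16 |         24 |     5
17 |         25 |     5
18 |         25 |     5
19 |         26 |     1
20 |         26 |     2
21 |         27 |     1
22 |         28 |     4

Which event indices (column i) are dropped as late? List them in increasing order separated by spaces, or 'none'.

9

i=0 t=3 v=5: → [2,7),[0,5); WM=0
i=1 t=3 v=6: → [2,7),[0,5); WM=0
i=2 t=4 v=5: → [4,9),[2,7),[0,5); WM=1
i=3 t=4 v=6: → [4,9),[2,7),[0,5); WM=1
i=4 t=9 v=1: → [8,13),[6,11); WM=6; [0,5) fires=6
i=5 t=11 v=2: → [10,15),[8,13); WM=8; [2,7) fires=6
i=6 t=18 v=9: → [18,23),[16,21),[14,19); WM=15; [4,9) fires=6 [6,11) fires=1 [8,13) fires=2 [10,15) fires=2
i=7 t=19 v=2: → [18,23),[16,21); WM=16
i=8 t=19 v=2: → [18,23),[16,21); WM=16
i=9 t=10 v=2: DROP (t<16-4); WM=16
i=10 t=20 v=7: → [20,25),[18,23),[16,21); WM=17
i=11 t=21 v=4: → [20,25),[18,23); WM=18
i=12 t=21 v=8: → [20,25),[18,23); WM=18
i=13 t=18 v=6: → [18,23),[16,21),[14,19); WM=18
i=14 t=22 v=5: → [22,27),[20,25),[18,23); WM=19; [14,19) fires=9
i=15 t=22 v=9: → [22,27),[20,25),[18,23); WM=19
i=16 t=24 v=5: → [24,29),[22,27),[20,25); WM=21; [16,21) fires=9
i=17 t=25 v=5: → [24,29),[22,27); WM=22
i=18 t=25 v=5: → [24,29),[22,27); WM=22
i=19 t=26 v=1: → [26,31),[24,29),[22,27); WM=23; [18,23) fires=9
i=20 t=26 v=2: → [26,31),[24,29),[22,27); WM=23
i=21 t=27 v=1: → [26,31),[24,29); WM=24
i=22 t=28 v=4: → [28,33),[26,31),[24,29); WM=25; [20,25) fires=9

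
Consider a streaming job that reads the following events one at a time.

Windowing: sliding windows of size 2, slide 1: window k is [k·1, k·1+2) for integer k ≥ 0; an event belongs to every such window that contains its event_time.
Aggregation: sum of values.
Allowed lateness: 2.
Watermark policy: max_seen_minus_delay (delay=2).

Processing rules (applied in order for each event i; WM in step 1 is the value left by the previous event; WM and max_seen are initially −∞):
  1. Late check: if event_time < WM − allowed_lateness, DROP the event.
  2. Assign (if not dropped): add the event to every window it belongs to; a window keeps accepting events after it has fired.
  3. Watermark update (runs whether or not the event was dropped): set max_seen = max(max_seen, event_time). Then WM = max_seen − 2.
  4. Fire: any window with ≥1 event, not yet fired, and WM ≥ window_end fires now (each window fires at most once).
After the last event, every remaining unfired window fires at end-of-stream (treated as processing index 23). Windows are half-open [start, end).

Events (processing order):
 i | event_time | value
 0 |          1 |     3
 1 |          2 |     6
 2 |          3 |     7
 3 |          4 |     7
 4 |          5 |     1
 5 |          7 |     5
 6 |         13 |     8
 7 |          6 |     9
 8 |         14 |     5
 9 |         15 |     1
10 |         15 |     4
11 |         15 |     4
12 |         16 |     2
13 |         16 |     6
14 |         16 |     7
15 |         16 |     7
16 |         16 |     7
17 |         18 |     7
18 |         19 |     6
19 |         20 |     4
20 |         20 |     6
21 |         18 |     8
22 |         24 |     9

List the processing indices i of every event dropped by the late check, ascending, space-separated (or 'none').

7

i=0 t=1 v=3: → [1,3),[0,2); WM=-1
i=1 t=2 v=6: → [2,4),[1,3); WM=0
i=2 t=3 v=7: → [3,5),[2,4); WM=1
i=3 t=4 v=7: → [4,6),[3,5); WM=2; [0,2) fires=3
i=4 t=5 v=1: → [5,7),[4,6); WM=3; [1,3) fires=9
i=5 t=7 v=5: → [7,9),[6,8); WM=5; [2,4) fires=13 [3,5) fires=14
i=6 t=13 v=8: → [13,15),[12,14); WM=11; [4,6) fires=8 [5,7) fires=1 [6,8) fires=5 [7,9) fires=5
i=7 t=6 v=9: DROP (t<11-2); WM=11
i=8 t=14 v=5: → [14,16),[13,15); WM=12
i=9 t=15 v=1: → [15,17),[14,16); WM=13
i=10 t=15 v=4: → [15,17),[14,16); WM=13
i=11 t=15 v=4: → [15,17),[14,16); WM=13
i=12 t=16 v=2: → [16,18),[15,17); WM=14; [12,14) fires=8
i=13 t=16 v=6: → [16,18),[15,17); WM=14
i=14 t=16 v=7: → [16,18),[15,17); WM=14
i=15 t=16 v=7: → [16,18),[15,17); WM=14
i=16 t=16 v=7: → [16,18),[15,17); WM=14
i=17 t=18 v=7: → [18,20),[17,19); WM=16; [13,15) fires=13 [14,16) fires=14
i=18 t=19 v=6: → [19,21),[18,20); WM=17; [15,17) fires=38
i=19 t=20 v=4: → [20,22),[19,21); WM=18; [16,18) fires=29
i=20 t=20 v=6: → [20,22),[19,21); WM=18
i=21 t=18 v=8: → [18,20),[17,19); WM=18
i=22 t=24 v=9: → [24,26),[23,25); WM=22; [17,19) fires=15 [18,20) fires=21 [19,21) fires=16 [20,22) fires=10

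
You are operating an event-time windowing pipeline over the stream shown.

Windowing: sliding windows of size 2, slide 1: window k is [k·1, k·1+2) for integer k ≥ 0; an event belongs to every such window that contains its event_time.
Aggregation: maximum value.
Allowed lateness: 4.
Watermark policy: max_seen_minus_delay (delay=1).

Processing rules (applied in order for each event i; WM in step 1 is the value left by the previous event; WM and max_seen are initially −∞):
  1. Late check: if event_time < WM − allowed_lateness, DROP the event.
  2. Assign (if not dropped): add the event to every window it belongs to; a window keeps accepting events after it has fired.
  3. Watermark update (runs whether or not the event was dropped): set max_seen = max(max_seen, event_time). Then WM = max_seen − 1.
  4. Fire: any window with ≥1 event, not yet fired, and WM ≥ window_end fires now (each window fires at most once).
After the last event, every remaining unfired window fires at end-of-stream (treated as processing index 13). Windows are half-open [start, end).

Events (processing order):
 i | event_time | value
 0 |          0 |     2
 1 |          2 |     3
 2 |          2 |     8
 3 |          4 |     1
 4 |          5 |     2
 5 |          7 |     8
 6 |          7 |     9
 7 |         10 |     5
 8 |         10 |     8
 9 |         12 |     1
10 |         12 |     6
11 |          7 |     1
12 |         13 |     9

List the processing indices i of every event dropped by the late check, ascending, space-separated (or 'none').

none

i=0 t=0 v=2: → [0,2); WM=-1
i=1 t=2 v=3: → [2,4),[1,3); WM=1
i=2 t=2 v=8: → [2,4),[1,3); WM=1
i=3 t=4 v=1: → [4,6),[3,5); WM=3; [0,2) fires=2 [1,3) fires=8
i=4 t=5 v=2: → [5,7),[4,6); WM=4; [2,4) fires=8
i=5 t=7 v=8: → [7,9),[6,8); WM=6; [3,5) fires=1 [4,6) fires=2
i=6 t=7 v=9: → [7,9),[6,8); WM=6
i=7 t=10 v=5: → [10,12),[9,11); WM=9; [5,7) fires=2 [6,8) fires=9 [7,9) fires=9
i=8 t=10 v=8: → [10,12),[9,11); WM=9
i=9 t=12 v=1: → [12,14),[11,13); WM=11; [9,11) fires=8
i=10 t=12 v=6: → [12,14),[11,13); WM=11
i=11 t=7 v=1: → [7,9),[6,8); WM=11
i=12 t=13 v=9: → [13,15),[12,14); WM=12; [10,12) fires=8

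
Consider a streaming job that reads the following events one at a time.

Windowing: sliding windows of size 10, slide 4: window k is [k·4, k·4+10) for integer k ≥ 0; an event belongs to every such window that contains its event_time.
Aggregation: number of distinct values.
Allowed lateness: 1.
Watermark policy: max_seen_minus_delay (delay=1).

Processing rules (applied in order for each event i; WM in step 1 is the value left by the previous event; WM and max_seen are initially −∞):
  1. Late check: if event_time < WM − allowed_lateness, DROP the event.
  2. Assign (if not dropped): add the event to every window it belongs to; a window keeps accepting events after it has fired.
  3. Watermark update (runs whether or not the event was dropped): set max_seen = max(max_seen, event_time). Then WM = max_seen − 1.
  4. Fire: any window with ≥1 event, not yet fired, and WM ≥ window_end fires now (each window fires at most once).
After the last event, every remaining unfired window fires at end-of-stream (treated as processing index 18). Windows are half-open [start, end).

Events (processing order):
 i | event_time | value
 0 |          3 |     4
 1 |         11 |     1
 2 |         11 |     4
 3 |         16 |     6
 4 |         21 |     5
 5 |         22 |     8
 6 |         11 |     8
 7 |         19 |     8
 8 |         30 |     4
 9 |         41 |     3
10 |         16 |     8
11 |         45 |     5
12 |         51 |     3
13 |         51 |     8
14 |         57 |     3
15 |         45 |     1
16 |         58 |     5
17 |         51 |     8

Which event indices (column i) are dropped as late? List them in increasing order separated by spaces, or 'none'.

i=0 t=3 v=4: → [0,10); WM=2
i=1 t=11 v=1: → [8,18),[4,14); WM=10; [0,10) fires=1
i=2 t=11 v=4: → [8,18),[4,14); WM=10
i=3 t=16 v=6: → [16,26),[12,22),[8,18); WM=15; [4,14) fires=2
i=4 t=21 v=5: → [20,30),[16,26),[12,22); WM=20; [8,18) fires=3
i=5 t=22 v=8: → [20,30),[16,26); WM=21
i=6 t=11 v=8: DROP (t<21-1); WM=21
i=7 t=19 v=8: DROP (t<21-1); WM=21
i=8 t=30 v=4: → [28,38),[24,34); WM=29; [12,22) fires=2 [16,26) fires=3
i=9 t=41 v=3: → [40,50),[36,46),[32,42); WM=40; [20,30) fires=2 [24,34) fires=1 [28,38) fires=1
i=10 t=16 v=8: DROP (t<40-1); WM=40
i=11 t=45 v=5: → [44,54),[40,50),[36,46); WM=44; [32,42) fires=1
i=12 t=51 v=3: → [48,58),[44,54); WM=50; [36,46) fires=2 [40,50) fires=2
i=13 t=51 v=8: → [48,58),[44,54); WM=50
i=14 t=57 v=3: → [56,66),[52,62),[48,58); WM=56; [44,54) fires=3
i=15 t=45 v=1: DROP (t<56-1); WM=56
i=16 t=58 v=5: → [56,66),[52,62); WM=57
i=17 t=51 v=8: DROP (t<57-1); WM=57

6 7 10 15 17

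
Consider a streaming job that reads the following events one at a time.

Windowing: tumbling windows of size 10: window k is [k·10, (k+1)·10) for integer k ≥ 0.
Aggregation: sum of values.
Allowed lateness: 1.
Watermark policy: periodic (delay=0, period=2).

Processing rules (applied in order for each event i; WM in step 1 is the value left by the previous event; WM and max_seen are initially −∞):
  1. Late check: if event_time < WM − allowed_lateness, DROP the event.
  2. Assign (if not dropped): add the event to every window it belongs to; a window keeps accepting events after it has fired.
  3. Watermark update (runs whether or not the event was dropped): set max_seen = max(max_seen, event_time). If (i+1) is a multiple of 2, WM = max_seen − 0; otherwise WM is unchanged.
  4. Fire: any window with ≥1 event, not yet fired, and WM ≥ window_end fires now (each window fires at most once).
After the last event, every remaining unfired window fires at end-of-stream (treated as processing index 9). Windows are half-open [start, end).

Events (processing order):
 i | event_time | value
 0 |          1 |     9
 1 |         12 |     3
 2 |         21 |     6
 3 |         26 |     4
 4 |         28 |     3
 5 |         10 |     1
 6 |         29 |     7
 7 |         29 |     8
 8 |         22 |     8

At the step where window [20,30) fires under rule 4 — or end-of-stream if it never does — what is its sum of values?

28

i=0 t=1 v=9: → [0,10); WM=−∞
i=1 t=12 v=3: → [10,20); WM=12; [0,10) fires=9
i=2 t=21 v=6: → [20,30); WM=12
i=3 t=26 v=4: → [20,30); WM=26; [10,20) fires=3
i=4 t=28 v=3: → [20,30); WM=26
i=5 t=10 v=1: DROP (t<26-1); WM=28
i=6 t=29 v=7: → [20,30); WM=28
i=7 t=29 v=8: → [20,30); WM=29
i=8 t=22 v=8: DROP (t<29-1); WM=29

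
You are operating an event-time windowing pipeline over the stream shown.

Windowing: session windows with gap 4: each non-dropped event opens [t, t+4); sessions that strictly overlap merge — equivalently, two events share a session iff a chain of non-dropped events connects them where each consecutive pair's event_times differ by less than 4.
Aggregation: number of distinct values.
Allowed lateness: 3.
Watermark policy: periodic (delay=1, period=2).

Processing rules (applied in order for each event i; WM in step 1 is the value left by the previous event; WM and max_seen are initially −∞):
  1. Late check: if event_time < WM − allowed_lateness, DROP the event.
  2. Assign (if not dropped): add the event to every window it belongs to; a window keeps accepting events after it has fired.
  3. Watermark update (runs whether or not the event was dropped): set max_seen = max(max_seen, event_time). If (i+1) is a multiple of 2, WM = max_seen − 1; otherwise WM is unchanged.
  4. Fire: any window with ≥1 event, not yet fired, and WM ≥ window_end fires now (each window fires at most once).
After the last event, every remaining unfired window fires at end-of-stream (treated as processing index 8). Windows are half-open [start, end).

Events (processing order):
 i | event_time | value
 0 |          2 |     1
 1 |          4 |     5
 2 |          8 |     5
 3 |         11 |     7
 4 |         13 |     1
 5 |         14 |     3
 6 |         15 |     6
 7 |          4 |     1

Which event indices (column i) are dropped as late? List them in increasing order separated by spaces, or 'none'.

7

i=0 t=2 v=1: → [2,6); WM=−∞
i=1 t=4 v=5: → [2,8); WM=3
i=2 t=8 v=5: → [8,12); WM=3
i=3 t=11 v=7: → [8,15); WM=10
i=4 t=13 v=1: → [8,17); WM=10
i=5 t=14 v=3: → [8,18); WM=13
i=6 t=15 v=6: → [8,19); WM=13
i=7 t=4 v=1: DROP (t<13-3); WM=14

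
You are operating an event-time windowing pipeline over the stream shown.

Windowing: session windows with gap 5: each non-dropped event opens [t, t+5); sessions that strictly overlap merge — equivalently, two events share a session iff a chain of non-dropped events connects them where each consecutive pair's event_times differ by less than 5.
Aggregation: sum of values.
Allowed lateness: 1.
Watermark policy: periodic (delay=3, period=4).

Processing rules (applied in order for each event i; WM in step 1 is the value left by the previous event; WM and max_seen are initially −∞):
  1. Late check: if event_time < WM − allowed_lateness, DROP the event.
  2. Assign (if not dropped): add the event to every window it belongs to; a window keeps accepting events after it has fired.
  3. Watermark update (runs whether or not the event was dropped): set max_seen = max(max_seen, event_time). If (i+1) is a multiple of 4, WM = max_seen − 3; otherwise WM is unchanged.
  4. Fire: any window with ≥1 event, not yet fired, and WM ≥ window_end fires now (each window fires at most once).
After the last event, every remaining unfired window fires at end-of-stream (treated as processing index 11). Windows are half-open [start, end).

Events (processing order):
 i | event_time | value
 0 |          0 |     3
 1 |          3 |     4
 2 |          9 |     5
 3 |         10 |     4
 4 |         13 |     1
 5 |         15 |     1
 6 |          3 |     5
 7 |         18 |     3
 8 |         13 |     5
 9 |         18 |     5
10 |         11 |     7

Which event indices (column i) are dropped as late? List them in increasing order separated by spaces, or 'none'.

i=0 t=0 v=3: → [0,5); WM=−∞
i=1 t=3 v=4: → [0,8); WM=−∞
i=2 t=9 v=5: → [9,14); WM=−∞
i=3 t=10 v=4: → [9,15); WM=7
i=4 t=13 v=1: → [9,18); WM=7
i=5 t=15 v=1: → [9,20); WM=7
i=6 t=3 v=5: DROP (t<7-1); WM=7
i=7 t=18 v=3: → [9,23); WM=15
i=8 t=13 v=5: DROP (t<15-1); WM=15
i=9 t=18 v=5: → [9,23); WM=15
i=10 t=11 v=7: DROP (t<15-1); WM=15

6 8 10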